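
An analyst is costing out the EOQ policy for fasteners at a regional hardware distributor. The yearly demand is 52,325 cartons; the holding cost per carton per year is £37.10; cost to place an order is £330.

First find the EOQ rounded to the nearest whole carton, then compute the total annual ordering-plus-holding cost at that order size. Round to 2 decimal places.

Optimal lot size Q* = (2 × 52,325 × £330 / £37.1)^½ ≈ 964.81 → Q = 965 cartons
Annual ordering cost = (D/Q)·S = (52,325/965) × 330 = £17,893.52
Annual holding cost  = (Q/2)·H = (965/2) × 37.1 = £17,900.75
Total = £17,893.52 + £17,900.75 = £35,794.27

£35,794.27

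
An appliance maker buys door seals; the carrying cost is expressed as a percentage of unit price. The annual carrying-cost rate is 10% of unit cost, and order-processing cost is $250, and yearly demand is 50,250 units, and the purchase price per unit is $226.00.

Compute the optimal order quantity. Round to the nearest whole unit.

Carrying cost H = $226 × 10% = $22.6000/unit/yr
2DS/H = 2·50,250·250/22.6 = 1,111,725.66
EOQ = √1,111,725.66 ≈ 1,054.38

1,054 units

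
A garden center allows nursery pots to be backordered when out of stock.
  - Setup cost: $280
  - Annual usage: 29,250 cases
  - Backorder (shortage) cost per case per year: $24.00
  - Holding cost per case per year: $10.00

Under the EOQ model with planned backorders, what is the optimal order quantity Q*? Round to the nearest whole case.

Basic EOQ = √(2·29,250·280/10) = 1,279.844
Backorder adjustment √((H+b)/b) = √((10+24)/24) = 1.1902
Q* = 1,279.844 × 1.1902 ≈ 1,523.32

1,523 cases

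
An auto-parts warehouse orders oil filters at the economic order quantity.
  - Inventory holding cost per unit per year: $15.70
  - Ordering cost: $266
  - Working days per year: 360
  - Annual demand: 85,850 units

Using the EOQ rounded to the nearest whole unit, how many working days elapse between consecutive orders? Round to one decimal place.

7.2 days

Q* = √(2·D·S / H) = √(2·85,850·266 / 15.7) = √2,909,057.3 ≈ 1,705.60 → Q = 1,706 units
T = Q/D × 360 days = 1,706/85,850 × 360 = 7.154 days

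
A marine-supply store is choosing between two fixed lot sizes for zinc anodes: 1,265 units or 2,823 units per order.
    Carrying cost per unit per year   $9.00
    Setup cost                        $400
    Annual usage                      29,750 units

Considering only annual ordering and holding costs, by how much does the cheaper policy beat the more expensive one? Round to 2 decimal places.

$1,819.26

For each Q, cost = (D/Q)·S + (Q/2)·H.
TC(1,265) = (29,750/1,265)×400 + (1,265/2)×9 = $15,099.61
TC(2,823) = (29,750/2,823)×400 + (2,823/2)×9 = $16,918.87
Cheaper: Q = 1,265.  Difference = $1,819.26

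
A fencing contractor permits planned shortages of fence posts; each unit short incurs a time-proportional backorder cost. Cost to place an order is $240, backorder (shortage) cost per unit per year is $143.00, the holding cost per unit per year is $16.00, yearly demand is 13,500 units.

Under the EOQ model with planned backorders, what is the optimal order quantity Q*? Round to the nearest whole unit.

Basic EOQ = √(2·13,500·240/16) = 636.396
Backorder adjustment √((H+b)/b) = √((16+143)/143) = 1.0545
Q* = 636.396 × 1.0545 ≈ 671.05

671 units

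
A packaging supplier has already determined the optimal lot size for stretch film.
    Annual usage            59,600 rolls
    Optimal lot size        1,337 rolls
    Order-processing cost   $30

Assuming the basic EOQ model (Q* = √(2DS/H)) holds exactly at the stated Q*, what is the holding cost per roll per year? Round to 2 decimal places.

Since Q* = (2DS/H)^½, squaring gives Q*²·H = 2DS.
H = 2DS / Q² = 2 × 59,600 × 30 / 1,337² = 2.0005

$2.00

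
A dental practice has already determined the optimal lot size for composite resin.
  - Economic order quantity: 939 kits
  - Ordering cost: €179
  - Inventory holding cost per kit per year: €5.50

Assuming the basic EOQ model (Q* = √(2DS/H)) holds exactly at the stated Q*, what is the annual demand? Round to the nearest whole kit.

EOQ relation: Q² = 2DS/H, so rearrange for the unknown.
D = Q²H / (2S) = 939² × 5.5 / (2 × 179) = 13,545.99

13,546 kits per year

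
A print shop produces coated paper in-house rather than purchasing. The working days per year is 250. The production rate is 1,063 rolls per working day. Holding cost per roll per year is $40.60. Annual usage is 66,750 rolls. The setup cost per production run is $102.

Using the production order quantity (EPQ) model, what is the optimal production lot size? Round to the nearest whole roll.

Daily demand d = 66,750/250 = 267.000; p = 1063; 1 − d/p = 0.74882
EPQ = √(2DS / (H(1 − d/p)))
    = √(2 × 66,750 × 102 / (40.6 × 0.74882)) ≈ 669.25

669 rolls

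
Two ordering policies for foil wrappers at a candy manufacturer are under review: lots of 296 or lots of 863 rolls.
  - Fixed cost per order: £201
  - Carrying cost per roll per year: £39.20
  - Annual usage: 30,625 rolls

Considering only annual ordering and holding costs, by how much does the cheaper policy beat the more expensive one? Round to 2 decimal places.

£2,550.01

Annual cost at Q: ordering D·S/Q plus holding Q·H/2.
TC(296) = (30,625/296)×201 + (296/2)×39.2 = £26,597.63
TC(863) = (30,625/863)×201 + (863/2)×39.2 = £24,047.62
Lots of 863 are cheaper by £2,550.01.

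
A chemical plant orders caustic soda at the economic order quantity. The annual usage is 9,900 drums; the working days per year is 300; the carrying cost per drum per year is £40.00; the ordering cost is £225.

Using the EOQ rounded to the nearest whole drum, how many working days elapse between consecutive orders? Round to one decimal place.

10.1 days

Optimal lot size Q* = (2 × 9,900 × £225 / £40)^½ ≈ 333.73 → Q = 334 drums
T = Q/D × 300 days = 334/9,900 × 300 = 10.121 days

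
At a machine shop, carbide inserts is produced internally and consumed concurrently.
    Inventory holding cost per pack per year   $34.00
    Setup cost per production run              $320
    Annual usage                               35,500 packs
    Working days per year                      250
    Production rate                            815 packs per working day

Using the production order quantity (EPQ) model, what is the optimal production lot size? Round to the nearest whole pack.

d = 35,500/250 = 142.0000 packs/day;  effective holding cost H(1 − d/p) = 34·(1 − 142.0000/815) = 28.07607
Q* = √(2DS / H_eff) = √(2·35,500·320 / 28.07607) ≈ 899.57

900 packs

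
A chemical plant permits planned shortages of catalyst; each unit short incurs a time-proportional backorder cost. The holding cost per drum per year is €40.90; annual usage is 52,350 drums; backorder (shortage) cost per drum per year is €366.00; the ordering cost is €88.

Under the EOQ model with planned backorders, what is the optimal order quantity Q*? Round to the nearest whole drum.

500 drums

Q* = √(2DS/H) · √((H + b)/b)
   = √(2 × 52,350 × 88 / 40.9) · √((40.9 + 366) / 366)
   = 474.628 × 1.0544 ≈ 500.44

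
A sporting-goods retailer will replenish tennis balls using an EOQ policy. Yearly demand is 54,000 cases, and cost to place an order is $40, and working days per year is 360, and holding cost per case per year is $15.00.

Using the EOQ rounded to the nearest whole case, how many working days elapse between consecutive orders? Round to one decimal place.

3.6 days

Optimal lot size Q* = (2 × 54,000 × $40 / $15)^½ ≈ 536.66 → Q = 537 cases
Cycle time = (working days × Q)/D = (360 × 537) / 54,000 = 3.580 days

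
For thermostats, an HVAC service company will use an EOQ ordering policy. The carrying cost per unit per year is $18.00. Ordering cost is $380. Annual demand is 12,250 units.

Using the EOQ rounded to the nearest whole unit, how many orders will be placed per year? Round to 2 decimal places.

Optimal lot size Q* = (2 × 12,250 × $380 / $18)^½ ≈ 719.18 → Q = 719
N = D/Q = 12,250/719 ≈ 17.038 orders/yr

17.04 orders per year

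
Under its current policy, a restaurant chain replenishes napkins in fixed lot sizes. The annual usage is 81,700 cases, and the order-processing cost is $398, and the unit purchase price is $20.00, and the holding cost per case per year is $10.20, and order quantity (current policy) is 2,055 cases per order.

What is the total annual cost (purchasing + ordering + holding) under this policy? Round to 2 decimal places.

Annual ordering cost = (D/Q)·S = (81,700/2,055) × 398 = $15,823.16
Annual holding cost  = (Q/2)·H = (2,055/2) × 10.2 = $10,480.50
Purchase cost = D·C = 81,700 × 20 = $1,634,000.00
Total = $15,823.16 + $10,480.50 + $1,634,000.00 = $1,660,303.66

$1,660,303.66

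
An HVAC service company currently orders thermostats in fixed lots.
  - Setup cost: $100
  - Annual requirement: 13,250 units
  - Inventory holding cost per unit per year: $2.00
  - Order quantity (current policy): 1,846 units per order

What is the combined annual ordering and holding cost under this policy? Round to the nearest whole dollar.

$2,564

Annual ordering cost = (D/Q)·S = (13,250/1,846) × 100 = $717.77
Annual holding cost  = (Q/2)·H = (1,846/2) × 2 = $1,846.00
Total = $717.77 + $1,846.00 = $2,563.77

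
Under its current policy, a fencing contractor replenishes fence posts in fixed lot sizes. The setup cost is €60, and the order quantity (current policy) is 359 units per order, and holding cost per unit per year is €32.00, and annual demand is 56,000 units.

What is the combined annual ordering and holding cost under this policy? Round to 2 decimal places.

€15,103.33

Orders/yr = 56,000/359 = 155.989; ordering cost = 155.989 × €60 = €9,359.33
Average inventory = 359/2 = 179.5; holding cost = 179.5 × €32 = €5,744.00
Total = €9,359.33 + €5,744.00 = €15,103.33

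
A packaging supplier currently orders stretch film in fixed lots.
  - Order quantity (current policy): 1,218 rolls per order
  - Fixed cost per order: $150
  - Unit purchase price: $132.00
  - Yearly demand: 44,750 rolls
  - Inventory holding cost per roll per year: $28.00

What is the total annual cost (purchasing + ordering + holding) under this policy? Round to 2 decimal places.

Annual ordering cost = (D/Q)·S = (44,750/1,218) × 150 = $5,511.08
Annual holding cost  = (Q/2)·H = (1,218/2) × 28 = $17,052.00
Purchase cost = D·C = 44,750 × 132 = $5,907,000.00
Total = $5,511.08 + $17,052.00 + $5,907,000.00 = $5,929,563.08

$5,929,563.08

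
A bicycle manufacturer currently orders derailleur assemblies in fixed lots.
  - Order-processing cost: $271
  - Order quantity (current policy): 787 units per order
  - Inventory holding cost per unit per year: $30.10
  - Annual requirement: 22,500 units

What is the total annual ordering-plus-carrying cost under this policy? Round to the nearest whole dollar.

Annual ordering cost = (D/Q)·S = (22,500/787) × 271 = $7,747.78
Annual holding cost  = (Q/2)·H = (787/2) × 30.1 = $11,844.35
Total = $7,747.78 + $11,844.35 = $19,592.13

$19,592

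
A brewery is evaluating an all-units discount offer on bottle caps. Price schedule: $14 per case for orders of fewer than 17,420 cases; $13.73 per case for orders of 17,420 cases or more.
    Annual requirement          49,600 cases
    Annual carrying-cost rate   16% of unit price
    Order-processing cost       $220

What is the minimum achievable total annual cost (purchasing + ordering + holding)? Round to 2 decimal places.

H₁ = 16%×$14 = $2.2400;  H₂ = 16%×$13.73 = $2.1968
EOQ₁ = √(2×49,600×220/2.2400) = 3,121.36  (< 17,420, feasible at tier 1)
EOQ₂ = √(2×49,600×220/2.1968) = 3,151.90  (< 17,420 → use Q = 17,420 at tier-2 price)
TC(tier 1 (EOQ₁), Q≈3,121.4) = $701,391.84
TC(tier 2, Q≈17,420.0) = $700,768.53
Minimum at tier 2: $700,768.53

$700,768.53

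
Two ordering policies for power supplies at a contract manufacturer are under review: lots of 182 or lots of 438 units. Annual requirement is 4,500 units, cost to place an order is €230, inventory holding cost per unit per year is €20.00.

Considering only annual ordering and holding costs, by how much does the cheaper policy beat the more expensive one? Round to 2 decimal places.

TC(Q) = (D/Q)S + (Q/2)H
TC(182) = (4,500/182)×230 + (182/2)×20 = €7,506.81
TC(438) = (4,500/438)×230 + (438/2)×20 = €6,743.01
|ΔTC| = |€7,506.81 − €6,743.01| = €763.80

€763.80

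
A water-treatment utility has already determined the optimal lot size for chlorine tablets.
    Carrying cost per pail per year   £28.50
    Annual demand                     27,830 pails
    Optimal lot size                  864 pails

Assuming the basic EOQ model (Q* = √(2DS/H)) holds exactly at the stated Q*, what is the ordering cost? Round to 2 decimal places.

£382.23

EOQ relation: Q² = 2DS/H, so rearrange for the unknown.
S = Q²H / (2D) = 864² × 28.5 / (2 × 27,830) = 382.2338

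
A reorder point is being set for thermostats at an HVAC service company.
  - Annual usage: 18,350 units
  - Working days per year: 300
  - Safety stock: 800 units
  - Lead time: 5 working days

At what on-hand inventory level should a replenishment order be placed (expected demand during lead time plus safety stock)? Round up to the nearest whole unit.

Daily demand d = 18,350 / 300 = 61.167 units/day
Demand during lead time = 61.167 × 5 = 305.83
Reorder point = 305.83 + 800 = 1,105.83 → round up

1,106 units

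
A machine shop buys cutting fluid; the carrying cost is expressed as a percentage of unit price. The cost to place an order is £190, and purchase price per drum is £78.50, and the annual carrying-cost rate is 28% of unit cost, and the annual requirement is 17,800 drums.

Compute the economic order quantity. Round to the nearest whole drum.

Carrying cost H = £78.5 × 28% = £21.9800/drum/yr
EOQ = √(2DS/H) = √(2 × 17,800 × 190 / 21.98)
    = √(307,734.30) ≈ 554.74

555 drums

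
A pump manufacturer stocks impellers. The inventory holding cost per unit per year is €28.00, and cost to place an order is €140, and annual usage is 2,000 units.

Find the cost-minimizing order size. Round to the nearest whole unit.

2DS/H = 2·2,000·140/28 = 20,000.00
EOQ = √20,000.00 ≈ 141.42

141 units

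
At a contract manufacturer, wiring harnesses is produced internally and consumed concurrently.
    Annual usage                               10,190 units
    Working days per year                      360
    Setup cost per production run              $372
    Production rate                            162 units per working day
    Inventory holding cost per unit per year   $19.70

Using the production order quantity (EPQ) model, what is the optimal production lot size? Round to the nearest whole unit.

683 units

d = 10,190/360 = 28.3056 units/day;  effective holding cost H(1 − d/p) = 19.7·(1 − 28.3056/162) = 16.25790
Q* = √(2DS / H_eff) = √(2·10,190·372 / 16.25790) ≈ 682.88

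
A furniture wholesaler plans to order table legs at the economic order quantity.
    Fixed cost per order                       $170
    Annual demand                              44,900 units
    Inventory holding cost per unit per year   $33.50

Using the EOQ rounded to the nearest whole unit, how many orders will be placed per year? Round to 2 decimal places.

66.52 orders per year

EOQ = √(2DS/H) = √(2 × 44,900 × 170 / 33.5)
    = √(455,701.49) ≈ 675.06 → Q = 675
N = D/Q = 44,900/675 ≈ 66.519 orders/yr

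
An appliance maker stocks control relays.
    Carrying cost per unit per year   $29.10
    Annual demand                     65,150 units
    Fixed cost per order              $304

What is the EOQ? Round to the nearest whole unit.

1,167 units

Optimal lot size Q* = (2 × 65,150 × $304 / $29.1)^½ ≈ 1,166.71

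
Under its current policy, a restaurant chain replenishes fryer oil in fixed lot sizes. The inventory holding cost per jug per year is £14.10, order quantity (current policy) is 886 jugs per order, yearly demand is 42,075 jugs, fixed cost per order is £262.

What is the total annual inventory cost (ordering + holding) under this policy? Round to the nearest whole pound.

£18,688

Orders/yr = 42,075/886 = 47.489; ordering cost = 47.489 × £262 = £12,442.04
Average inventory = 886/2 = 443; holding cost = 443 × £14.1 = £6,246.30
Total = £12,442.04 + £6,246.30 = £18,688.34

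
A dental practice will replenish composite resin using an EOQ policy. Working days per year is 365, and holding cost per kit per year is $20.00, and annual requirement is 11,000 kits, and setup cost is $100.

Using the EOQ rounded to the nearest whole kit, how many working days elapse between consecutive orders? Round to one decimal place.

11.0 days

Q* = √(2·D·S / H) = √(2·11,000·100 / 20) = √110,000.0 ≈ 331.66 → Q = 332 kits
Cycle time = (working days × Q)/D = (365 × 332) / 11,000 = 11.016 days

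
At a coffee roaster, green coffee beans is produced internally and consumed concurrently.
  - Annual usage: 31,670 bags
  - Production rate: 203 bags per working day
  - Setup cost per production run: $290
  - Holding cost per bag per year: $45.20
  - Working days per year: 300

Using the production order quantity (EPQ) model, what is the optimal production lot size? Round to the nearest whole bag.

Daily demand d = 31,670/300 = 105.567; p = 203; 1 − d/p = 0.47997
EPQ = √(2DS / (H(1 − d/p)))
    = √(2 × 31,670 × 290 / (45.2 × 0.47997)) ≈ 920.16

920 bags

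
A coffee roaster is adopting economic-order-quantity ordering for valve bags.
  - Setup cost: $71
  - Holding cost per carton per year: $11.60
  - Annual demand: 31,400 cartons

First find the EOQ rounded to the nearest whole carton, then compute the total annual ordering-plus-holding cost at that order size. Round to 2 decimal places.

2DS/H = 2·31,400·71/11.6 = 384,379.31
EOQ = √384,379.31 ≈ 619.98 → Q = 620 cartons
Orders/yr = 31,400/620 = 50.645; ordering cost = 50.645 × $71 = $3,595.81
Average inventory = 620/2 = 310; holding cost = 310 × $11.6 = $3,596.00
Total = $3,595.81 + $3,596.00 = $7,191.81

$7,191.81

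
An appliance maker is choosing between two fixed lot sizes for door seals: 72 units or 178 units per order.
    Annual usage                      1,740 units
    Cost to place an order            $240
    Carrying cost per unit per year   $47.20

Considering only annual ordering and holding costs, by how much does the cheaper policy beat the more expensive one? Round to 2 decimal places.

TC(Q) = (D/Q)S + (Q/2)H
TC(72) = (1,740/72)×240 + (72/2)×47.2 = $7,499.20
TC(178) = (1,740/178)×240 + (178/2)×47.2 = $6,546.87
Cheaper: Q = 178.  Difference = $952.33

$952.33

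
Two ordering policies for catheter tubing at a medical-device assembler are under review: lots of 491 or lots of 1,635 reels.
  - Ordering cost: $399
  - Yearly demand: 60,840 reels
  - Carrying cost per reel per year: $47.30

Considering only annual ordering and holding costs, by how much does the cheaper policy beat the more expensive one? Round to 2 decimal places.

$7,537.45

For each Q, cost = (D/Q)·S + (Q/2)·H.
TC(491) = (60,840/491)×399 + (491/2)×47.3 = $61,052.39
TC(1,635) = (60,840/1,635)×399 + (1,635/2)×47.3 = $53,514.94
Cheaper: Q = 1,635.  Difference = $7,537.45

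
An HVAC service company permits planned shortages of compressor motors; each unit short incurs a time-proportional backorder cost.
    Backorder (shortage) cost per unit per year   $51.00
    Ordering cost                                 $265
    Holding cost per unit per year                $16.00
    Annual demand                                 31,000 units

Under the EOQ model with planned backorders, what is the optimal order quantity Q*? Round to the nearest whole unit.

Basic EOQ = √(2·31,000·265/16) = 1,013.348
Backorder adjustment √((H+b)/b) = √((16+51)/51) = 1.1462
Q* = 1,013.348 × 1.1462 ≈ 1,161.48

1,161 units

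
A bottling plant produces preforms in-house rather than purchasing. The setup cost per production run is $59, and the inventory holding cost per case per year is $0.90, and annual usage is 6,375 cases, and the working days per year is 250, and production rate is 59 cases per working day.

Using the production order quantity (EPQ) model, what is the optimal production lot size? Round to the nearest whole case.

1,213 cases

Daily demand d = 6,375/250 = 25.500; p = 59; 1 − d/p = 0.56780
EPQ = √(2DS / (H(1 − d/p)))
    = √(2 × 6,375 × 59 / (0.9 × 0.56780)) ≈ 1,213.29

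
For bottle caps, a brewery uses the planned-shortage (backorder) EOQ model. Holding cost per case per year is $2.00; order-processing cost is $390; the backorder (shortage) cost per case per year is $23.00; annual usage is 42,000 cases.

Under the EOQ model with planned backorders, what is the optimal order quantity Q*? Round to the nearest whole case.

Basic EOQ = √(2·42,000·390/2) = 4,047.221
Backorder adjustment √((H+b)/b) = √((2+23)/23) = 1.0426
Q* = 4,047.221 × 1.0426 ≈ 4,219.52

4,220 cases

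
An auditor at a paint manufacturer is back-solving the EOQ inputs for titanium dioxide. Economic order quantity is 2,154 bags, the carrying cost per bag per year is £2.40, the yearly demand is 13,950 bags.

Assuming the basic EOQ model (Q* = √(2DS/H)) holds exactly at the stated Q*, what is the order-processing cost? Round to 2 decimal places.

Since Q* = (2DS/H)^½, squaring gives Q*²·H = 2DS.
S = Q²H / (2D) = 2,154² × 2.4 / (2 × 13,950) = 399.1154

£399.12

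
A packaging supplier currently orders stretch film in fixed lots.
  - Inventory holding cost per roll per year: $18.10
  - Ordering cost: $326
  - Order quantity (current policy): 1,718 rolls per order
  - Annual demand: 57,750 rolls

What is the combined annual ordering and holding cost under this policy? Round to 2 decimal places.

$26,506.28

Annual ordering cost = (D/Q)·S = (57,750/1,718) × 326 = $10,958.38
Annual holding cost  = (Q/2)·H = (1,718/2) × 18.1 = $15,547.90
Total = $10,958.38 + $15,547.90 = $26,506.28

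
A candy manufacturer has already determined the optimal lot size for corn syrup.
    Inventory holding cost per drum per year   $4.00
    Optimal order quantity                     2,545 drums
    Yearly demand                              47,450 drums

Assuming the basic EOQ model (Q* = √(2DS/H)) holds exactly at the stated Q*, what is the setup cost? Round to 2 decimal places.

EOQ relation: Q² = 2DS/H, so rearrange for the unknown.
S = Q²H / (2D) = 2,545² × 4 / (2 × 47,450) = 273.0042

$273.00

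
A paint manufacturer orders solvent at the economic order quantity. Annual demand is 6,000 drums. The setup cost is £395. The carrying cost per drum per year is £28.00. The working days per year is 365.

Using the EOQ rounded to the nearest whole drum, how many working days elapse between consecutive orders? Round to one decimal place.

25.0 days

Q* = √(2·D·S / H) = √(2·6,000·395 / 28) = √169,285.7 ≈ 411.44 → Q = 411 drums
T = Q/D × 365 days = 411/6,000 × 365 = 25.003 days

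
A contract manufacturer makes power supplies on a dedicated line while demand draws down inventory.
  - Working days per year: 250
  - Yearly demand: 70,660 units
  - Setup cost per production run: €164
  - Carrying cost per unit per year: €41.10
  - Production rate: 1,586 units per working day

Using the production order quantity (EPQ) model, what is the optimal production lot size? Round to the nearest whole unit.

Daily demand d = 70,660/250 = 282.640; p = 1586; 1 − d/p = 0.82179
EPQ = √(2DS / (H(1 − d/p)))
    = √(2 × 70,660 × 164 / (41.1 × 0.82179)) ≈ 828.37

828 units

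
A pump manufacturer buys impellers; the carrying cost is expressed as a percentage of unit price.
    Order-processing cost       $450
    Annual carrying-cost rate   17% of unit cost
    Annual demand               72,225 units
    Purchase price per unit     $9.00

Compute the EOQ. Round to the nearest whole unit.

H = i·C = 0.17 × $9 = $1.5300 per unit-year
2DS/H = 2·72,225·450/1.53 = 42,485,294.12
EOQ = √42,485,294.12 ≈ 6,518.07

6,518 units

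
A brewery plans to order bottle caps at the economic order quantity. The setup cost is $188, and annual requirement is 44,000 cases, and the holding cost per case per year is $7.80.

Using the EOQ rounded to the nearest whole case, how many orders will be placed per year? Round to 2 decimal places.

30.22 orders per year

EOQ = √(2DS/H) = √(2 × 44,000 × 188 / 7.8)
    = √(2,121,025.64) ≈ 1,456.37 → Q = 1,456
N = D/Q = 44,000/1,456 ≈ 30.220 orders/yr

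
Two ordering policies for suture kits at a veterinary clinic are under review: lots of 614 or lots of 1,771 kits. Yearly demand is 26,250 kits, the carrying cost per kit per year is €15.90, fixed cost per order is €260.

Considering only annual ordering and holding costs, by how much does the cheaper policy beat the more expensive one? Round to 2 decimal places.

€1,936.27

For each Q, cost = (D/Q)·S + (Q/2)·H.
TC(614) = (26,250/614)×260 + (614/2)×15.9 = €15,996.94
TC(1,771) = (26,250/1,771)×260 + (1,771/2)×15.9 = €17,933.20
|ΔTC| = |€15,996.94 − €17,933.20| = €1,936.27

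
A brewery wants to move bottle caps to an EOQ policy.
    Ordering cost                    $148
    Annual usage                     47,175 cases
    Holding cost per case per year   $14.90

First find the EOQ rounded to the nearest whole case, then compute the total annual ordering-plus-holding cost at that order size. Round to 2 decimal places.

Optimal lot size Q* = (2 × 47,175 × $148 / $14.9)^½ ≈ 968.07 → Q = 968 cases
Ordering: D/Q × S = 47,175/968 × $148 = $7,212.71
Holding:  Q/2 × H = 968/2 × $14.9 = $7,211.60
Total = $7,212.71 + $7,211.60 = $14,424.31

$14,424.31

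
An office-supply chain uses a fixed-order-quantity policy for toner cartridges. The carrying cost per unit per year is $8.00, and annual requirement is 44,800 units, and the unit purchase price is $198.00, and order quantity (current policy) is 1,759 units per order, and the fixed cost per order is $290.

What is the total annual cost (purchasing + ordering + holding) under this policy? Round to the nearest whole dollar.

Orders/yr = 44,800/1,759 = 25.469; ordering cost = 25.469 × $290 = $7,386.01
Average inventory = 1,759/2 = 879.5; holding cost = 879.5 × $8 = $7,036.00
Purchase cost = D·C = 44,800 × 198 = $8,870,400.00
Total = $7,386.01 + $7,036.00 + $8,870,400.00 = $8,884,822.01

$8,884,822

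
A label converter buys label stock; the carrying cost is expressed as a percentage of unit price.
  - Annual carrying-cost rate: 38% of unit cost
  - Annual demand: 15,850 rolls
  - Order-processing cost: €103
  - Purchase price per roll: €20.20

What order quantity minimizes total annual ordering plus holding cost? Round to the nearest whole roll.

652 rolls

Holding cost per roll per year: H = 38% × €20.2 = €7.6760
2DS/H = 2·15,850·103/7.676 = 425,364.77
EOQ = √425,364.77 ≈ 652.20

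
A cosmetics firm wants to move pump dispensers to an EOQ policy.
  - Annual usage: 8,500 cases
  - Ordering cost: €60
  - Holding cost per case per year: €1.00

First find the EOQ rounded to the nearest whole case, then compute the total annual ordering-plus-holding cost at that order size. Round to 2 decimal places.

2DS/H = 2·8,500·60/1 = 1,020,000.00
EOQ = √1,020,000.00 ≈ 1,009.95 → Q = 1,010 cases
Orders/yr = 8,500/1,010 = 8.416; ordering cost = 8.416 × €60 = €504.95
Average inventory = 1,010/2 = 505; holding cost = 505 × €1 = €505.00
Total = €504.95 + €505.00 = €1,009.95

€1,009.95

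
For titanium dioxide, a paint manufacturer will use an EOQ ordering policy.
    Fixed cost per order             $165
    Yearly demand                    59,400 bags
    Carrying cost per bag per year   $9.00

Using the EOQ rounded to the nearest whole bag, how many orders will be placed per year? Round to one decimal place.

40.2 orders per year

Q* = √(2·D·S / H) = √(2·59,400·165 / 9) = √2,178,000.0 ≈ 1,475.80 → Q = 1,476
Orders per year = D/Q = 59,400 / 1,476 = 40.244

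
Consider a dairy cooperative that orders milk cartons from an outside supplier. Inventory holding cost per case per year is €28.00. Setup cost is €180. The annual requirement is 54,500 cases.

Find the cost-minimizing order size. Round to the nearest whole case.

EOQ = √(2DS/H) = √(2 × 54,500 × 180 / 28)
    = √(700,714.29) ≈ 837.09

837 cases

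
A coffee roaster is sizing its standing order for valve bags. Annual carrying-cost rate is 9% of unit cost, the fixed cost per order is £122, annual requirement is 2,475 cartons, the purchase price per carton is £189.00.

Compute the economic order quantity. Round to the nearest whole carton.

188 cartons

Carrying cost H = £189 × 9% = £17.0100/carton/yr
2DS/H = 2·2,475·122/17.01 = 35,502.65
EOQ = √35,502.65 ≈ 188.42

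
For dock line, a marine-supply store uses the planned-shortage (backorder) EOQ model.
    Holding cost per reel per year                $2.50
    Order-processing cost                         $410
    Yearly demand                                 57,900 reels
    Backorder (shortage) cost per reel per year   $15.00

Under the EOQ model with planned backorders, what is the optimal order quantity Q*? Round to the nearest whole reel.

Q* = √(2DS/H) · √((H + b)/b)
   = √(2 × 57,900 × 410 / 2.5) · √((2.5 + 15) / 15)
   = 4,357.889 × 1.0801 ≈ 4,707.06

4,707 reels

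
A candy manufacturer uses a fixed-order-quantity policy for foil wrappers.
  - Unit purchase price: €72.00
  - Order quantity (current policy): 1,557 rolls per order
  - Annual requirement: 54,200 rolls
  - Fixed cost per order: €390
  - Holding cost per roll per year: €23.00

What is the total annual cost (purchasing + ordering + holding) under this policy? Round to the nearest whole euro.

Annual ordering cost = (D/Q)·S = (54,200/1,557) × 390 = €13,576.11
Annual holding cost  = (Q/2)·H = (1,557/2) × 23 = €17,905.50
Purchase cost = D·C = 54,200 × 72 = €3,902,400.00
Total = €13,576.11 + €17,905.50 + €3,902,400.00 = €3,933,881.61

€3,933,882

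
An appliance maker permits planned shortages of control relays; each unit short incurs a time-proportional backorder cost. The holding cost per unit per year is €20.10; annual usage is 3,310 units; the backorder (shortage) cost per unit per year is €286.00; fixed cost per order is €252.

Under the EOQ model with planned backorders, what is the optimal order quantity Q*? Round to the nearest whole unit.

Basic EOQ = √(2·3,310·252/20.1) = 288.092
Backorder adjustment √((H+b)/b) = √((20.1+286)/286) = 1.0345
Q* = 288.092 × 1.0345 ≈ 298.04

298 units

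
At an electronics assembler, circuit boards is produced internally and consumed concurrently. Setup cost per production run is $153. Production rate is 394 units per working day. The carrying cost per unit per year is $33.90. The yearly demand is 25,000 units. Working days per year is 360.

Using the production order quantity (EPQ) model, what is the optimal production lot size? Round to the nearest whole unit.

523 units

Daily demand d = 25,000/360 = 69.444; p = 394; 1 − d/p = 0.82375
EPQ = √(2DS / (H(1 − d/p)))
    = √(2 × 25,000 × 153 / (33.9 × 0.82375)) ≈ 523.40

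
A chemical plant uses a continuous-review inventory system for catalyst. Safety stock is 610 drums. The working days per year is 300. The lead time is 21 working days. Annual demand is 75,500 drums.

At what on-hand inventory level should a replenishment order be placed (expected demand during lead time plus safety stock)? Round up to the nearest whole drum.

Daily demand d = 75,500 / 300 = 251.667 drums/day
Demand during lead time = 251.667 × 21 = 5,285.00
Reorder point = 5,285.00 + 610 = 5,895.00 → round up

5,895 drums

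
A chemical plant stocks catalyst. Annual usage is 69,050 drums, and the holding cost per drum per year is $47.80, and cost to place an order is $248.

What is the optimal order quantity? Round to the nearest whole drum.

846 drums

EOQ = √(2DS/H) = √(2 × 69,050 × 248 / 47.8)
    = √(716,502.09) ≈ 846.46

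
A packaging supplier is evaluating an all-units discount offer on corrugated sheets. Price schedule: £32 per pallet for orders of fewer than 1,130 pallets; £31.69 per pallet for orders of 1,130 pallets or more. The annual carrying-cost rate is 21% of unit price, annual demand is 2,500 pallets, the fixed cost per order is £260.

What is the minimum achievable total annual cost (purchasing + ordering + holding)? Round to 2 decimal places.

H₁ = 21%×£32 = £6.7200;  H₂ = 21%×£31.69 = £6.6549
EOQ₁ = √(2×2,500×260/6.7200) = 439.83  (< 1,130, feasible at tier 1)
EOQ₂ = √(2×2,500×260/6.6549) = 441.98  (< 1,130 → use Q = 1,130 at tier-2 price)
TC(tier 1 (EOQ₁), Q≈439.8) = £82,955.67
TC(tier 2, Q≈1,130.0) = £83,560.24
Minimum at tier 1 (EOQ₁): £82,955.67

£82,955.67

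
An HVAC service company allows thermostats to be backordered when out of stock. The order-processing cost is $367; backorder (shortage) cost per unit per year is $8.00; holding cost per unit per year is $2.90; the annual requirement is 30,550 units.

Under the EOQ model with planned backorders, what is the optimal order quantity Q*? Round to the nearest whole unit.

3,246 units

Q* = √(2DS/H) · √((H + b)/b)
   = √(2 × 30,550 × 367 / 2.9) · √((2.9 + 8) / 8)
   = 2,780.703 × 1.1673 ≈ 3,245.81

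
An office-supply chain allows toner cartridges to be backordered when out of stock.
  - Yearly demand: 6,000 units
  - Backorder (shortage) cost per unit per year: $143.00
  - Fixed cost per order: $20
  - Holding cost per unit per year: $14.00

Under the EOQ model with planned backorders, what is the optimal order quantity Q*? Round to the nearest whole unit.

Q* = √(2DS/H) · √((H + b)/b)
   = √(2 × 6,000 × 20 / 14) · √((14 + 143) / 143)
   = 130.931 × 1.0478 ≈ 137.19

137 units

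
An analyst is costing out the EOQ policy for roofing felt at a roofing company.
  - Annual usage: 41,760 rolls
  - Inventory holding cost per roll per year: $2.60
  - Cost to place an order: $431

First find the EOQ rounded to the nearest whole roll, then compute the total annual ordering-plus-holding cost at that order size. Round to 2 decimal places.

$9,674.32

Q* = √(2·D·S / H) = √(2·41,760·431 / 2.6) = √13,845,046.2 ≈ 3,720.89 → Q = 3,721 rolls
Annual ordering cost = (D/Q)·S = (41,760/3,721) × 431 = $4,837.02
Annual holding cost  = (Q/2)·H = (3,721/2) × 2.6 = $4,837.30
Total = $4,837.02 + $4,837.30 = $9,674.32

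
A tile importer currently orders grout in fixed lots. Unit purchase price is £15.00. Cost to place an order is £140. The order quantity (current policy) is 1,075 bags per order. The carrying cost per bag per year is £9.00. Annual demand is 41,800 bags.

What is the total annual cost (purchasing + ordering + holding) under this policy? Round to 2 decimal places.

Ordering: D/Q × S = 41,800/1,075 × £140 = £5,443.72
Holding:  Q/2 × H = 1,075/2 × £9 = £4,837.50
Purchase cost = D·C = 41,800 × 15 = £627,000.00
Total = £5,443.72 + £4,837.50 + £627,000.00 = £637,281.22

£637,281.22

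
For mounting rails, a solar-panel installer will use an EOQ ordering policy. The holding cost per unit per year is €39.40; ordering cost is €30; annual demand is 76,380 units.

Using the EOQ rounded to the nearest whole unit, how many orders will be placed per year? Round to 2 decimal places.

223.99 orders per year

Q* = √(2·D·S / H) = √(2·76,380·30 / 39.4) = √116,314.7 ≈ 341.05 → Q = 341
N = D/Q = 76,380/341 ≈ 223.988 orders/yr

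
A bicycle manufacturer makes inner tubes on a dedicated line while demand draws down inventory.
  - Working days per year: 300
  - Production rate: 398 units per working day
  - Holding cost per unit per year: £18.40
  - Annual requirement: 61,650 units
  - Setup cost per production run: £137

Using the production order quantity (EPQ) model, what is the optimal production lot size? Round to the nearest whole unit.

d = 61,650/300 = 205.5000 units/day;  effective holding cost H(1 − d/p) = 18.4·(1 − 205.5000/398) = 8.89950
Q* = √(2DS / H_eff) = √(2·61,650·137 / 8.89950) ≈ 1,377.71

1,378 units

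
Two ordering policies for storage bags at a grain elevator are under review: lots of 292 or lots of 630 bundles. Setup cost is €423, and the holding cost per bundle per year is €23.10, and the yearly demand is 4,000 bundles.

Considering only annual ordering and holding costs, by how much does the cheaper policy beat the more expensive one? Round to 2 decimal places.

€795.09

TC(Q) = (D/Q)S + (Q/2)H
TC(292) = (4,000/292)×423 + (292/2)×23.1 = €9,167.12
TC(630) = (4,000/630)×423 + (630/2)×23.1 = €9,962.21
Cheaper: Q = 292.  Difference = €795.09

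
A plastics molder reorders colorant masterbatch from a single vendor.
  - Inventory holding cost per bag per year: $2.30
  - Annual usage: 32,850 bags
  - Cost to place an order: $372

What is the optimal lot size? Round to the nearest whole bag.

3,260 bags

Q* = √(2·D·S / H) = √(2·32,850·372 / 2.3) = √10,626,260.9 ≈ 3,259.79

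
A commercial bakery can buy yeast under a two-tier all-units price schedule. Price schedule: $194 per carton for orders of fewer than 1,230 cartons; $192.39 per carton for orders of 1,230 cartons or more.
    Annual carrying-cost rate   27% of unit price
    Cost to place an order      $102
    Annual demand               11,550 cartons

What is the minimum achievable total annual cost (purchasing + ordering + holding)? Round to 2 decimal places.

H₁ = 27%×$194 = $52.3800;  H₂ = 27%×$192.39 = $51.9453
EOQ₁ = √(2×11,550×102/52.3800) = 212.09  (< 1,230, feasible at tier 1)
EOQ₂ = √(2×11,550×102/51.9453) = 212.98  (< 1,230 → use Q = 1,230 at tier-2 price)
TC(tier 1 (EOQ₁), Q≈212.1) = $2,251,809.35
TC(tier 2, Q≈1,230.0) = $2,255,008.66
Minimum at tier 1 (EOQ₁): $2,251,809.35

$2,251,809.35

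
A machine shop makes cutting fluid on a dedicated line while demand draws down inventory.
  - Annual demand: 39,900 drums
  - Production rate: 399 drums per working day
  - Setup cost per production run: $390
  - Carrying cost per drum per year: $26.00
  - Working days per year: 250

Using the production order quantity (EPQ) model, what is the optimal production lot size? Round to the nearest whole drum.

1,412 drums

d = 39,900/250 = 159.6000 drums/day;  effective holding cost H(1 − d/p) = 26·(1 − 159.6000/399) = 15.60000
Q* = √(2DS / H_eff) = √(2·39,900·390 / 15.60000) ≈ 1,412.44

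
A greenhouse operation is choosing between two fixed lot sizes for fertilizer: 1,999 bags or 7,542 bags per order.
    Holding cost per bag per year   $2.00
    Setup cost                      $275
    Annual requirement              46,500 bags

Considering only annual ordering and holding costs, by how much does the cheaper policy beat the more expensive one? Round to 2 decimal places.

$841.56

Annual cost at Q: ordering D·S/Q plus holding Q·H/2.
TC(1,999) = (46,500/1,999)×275 + (1,999/2)×2 = $8,395.95
TC(7,542) = (46,500/7,542)×275 + (7,542/2)×2 = $9,237.51
|ΔTC| = |$8,395.95 − $9,237.51| = $841.56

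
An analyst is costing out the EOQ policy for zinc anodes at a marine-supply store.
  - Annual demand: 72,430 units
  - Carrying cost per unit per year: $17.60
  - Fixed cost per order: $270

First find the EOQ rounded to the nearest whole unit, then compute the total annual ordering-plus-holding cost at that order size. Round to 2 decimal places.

$26,236.90

2DS/H = 2·72,430·270/17.6 = 2,222,284.09
EOQ = √2,222,284.09 ≈ 1,490.73 → Q = 1,491 units
Annual ordering cost = (D/Q)·S = (72,430/1,491) × 270 = $13,116.10
Annual holding cost  = (Q/2)·H = (1,491/2) × 17.6 = $13,120.80
Total = $13,116.10 + $13,120.80 = $26,236.90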